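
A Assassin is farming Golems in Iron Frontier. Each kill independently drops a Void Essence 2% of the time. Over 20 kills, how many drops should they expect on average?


Expected drops = kills * (drop_rate / 100)
= 20 * (2 / 100)
= 20 * 0.02
= 0.4

0.4 drops


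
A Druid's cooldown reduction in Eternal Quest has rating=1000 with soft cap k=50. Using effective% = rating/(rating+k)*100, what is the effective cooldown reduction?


effective% = rating / (rating + k) * 100
= 1000 / (1000 + 50) * 100
= 1000 / 1050 * 100
= 0.952381 * 100
= 95.24%

95.24%


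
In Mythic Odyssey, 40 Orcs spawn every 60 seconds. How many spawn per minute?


Spawns per minute = count * (60 / interval)
= 40 * (60 / 60)
= 40 * 1.0
= 40.0

40.0 per minute


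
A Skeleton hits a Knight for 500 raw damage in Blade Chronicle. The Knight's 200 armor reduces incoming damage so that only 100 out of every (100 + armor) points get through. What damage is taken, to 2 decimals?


actual = 500 * 100 / (100 + 200)
= 500 * 100 / 300
= 50000 / 300
= 166.67

166.67 damage


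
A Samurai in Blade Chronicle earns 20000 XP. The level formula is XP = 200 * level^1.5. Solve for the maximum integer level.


XP = 200 * level^1.5, so level = (XP / 200)^(1/1.5)
= (20000 / 200)^(1/1.5)
= 100.0^0.6667
= 21.5443
Floor: level = 21

level 21


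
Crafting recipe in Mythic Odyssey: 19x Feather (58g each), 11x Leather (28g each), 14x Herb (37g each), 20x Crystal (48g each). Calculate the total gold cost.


Cost breakdown:
  Feather: 19 * 58 = 1102
  Leather: 11 * 28 = 308
  Herb: 14 * 37 = 518
  Crystal: 20 * 48 = 960
Total = 1102 + 308 + 518 + 960 = 2888

2888 gold


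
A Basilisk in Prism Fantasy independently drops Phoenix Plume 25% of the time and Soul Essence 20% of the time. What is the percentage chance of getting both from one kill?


For independent events, P(both) = P(A) * P(B)
= 25% * 20%
= 500 / 100 %
= 5.0%

5.0%


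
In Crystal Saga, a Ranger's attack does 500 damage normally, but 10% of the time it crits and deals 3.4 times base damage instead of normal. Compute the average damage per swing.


E[dmg] = base * (1 + crit_chance * (crit_mult - 1))
cc as decimal = 10/100 = 0.1
cm - 1 = 3.4 - 1 = 2.4
Bonus factor = 0.1 * 2.4 = 0.24
Total multiplier = 1 + 0.24 = 1.24
Expected damage = 500 * 1.24 = 620.00

620.00 damage


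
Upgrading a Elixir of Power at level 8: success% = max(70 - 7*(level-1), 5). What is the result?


raw_rate = 70 - 7 * (8 - 1)
= 70 - 7 * 7
= 70 - 49
= 21
Apply floor: max(21, 5) = 21%

21%


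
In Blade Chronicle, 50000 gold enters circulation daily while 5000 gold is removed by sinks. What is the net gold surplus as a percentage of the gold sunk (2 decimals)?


Net gold = 50000 - 5000 = 45000
Inflation rate = net / sunk * 100 = 45000 / 5000 * 100
= 9.0 * 100
= 900.00%

900.00%


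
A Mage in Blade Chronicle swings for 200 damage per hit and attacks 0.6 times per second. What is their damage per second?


DPS = damage * attack_speed
= 200 * 0.6
= 120.0

120.0 DPS


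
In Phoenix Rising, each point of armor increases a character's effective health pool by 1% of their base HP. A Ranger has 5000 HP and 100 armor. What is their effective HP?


EHP = 5000 * (1 + 100/100)
= 5000 * (1 + 1.0)
= 5000 * 2.0
= 10000.0

10000.0 EHP


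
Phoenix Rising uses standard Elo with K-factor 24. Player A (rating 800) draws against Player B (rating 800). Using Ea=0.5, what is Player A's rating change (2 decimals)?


Elo update: delta = K * (S - Ea), where S = 0.5 (draws)
S - Ea = 0.5 - 0.5 = 0.0
Rating change = 24 * 0.0
= 0.00

0.00 rating points


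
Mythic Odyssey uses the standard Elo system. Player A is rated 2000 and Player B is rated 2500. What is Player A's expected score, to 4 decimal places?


Elo expected score: Ea = 1/(1 + 10^((Rb-Ra)/400))
Rb - Ra = 2500 - 2000 = 500
(Rb-Ra)/400 = 500/400 = 1.25
10^1.25 = 17.782794
Ea = 1/(1 + 17.782794) = 1/18.782794 = 0.0532

0.0532


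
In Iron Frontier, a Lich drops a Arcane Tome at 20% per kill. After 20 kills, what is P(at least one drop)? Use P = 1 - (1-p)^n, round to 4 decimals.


P(at least one) = 1 - P(none) = 1 - (1-p)^n
p = 20/100 = 0.2
1 - p = 0.8
(1 - p)^20 = 0.8^20 = 0.011529
P(at least one) = 1 - 0.011529 = 0.9885

0.9885


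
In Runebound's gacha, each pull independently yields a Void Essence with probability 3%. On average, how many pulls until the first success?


Expected pulls for a geometric distribution = 1/p = 100 / rate%
= 100 / 3
= 33.33

33.33 pulls


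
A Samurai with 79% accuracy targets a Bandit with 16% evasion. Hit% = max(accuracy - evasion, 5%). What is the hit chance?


accuracy - evasion = 79 - 16 = 63
Apply floor: max(63, 5) = 63
Hit chance = 63%

63%


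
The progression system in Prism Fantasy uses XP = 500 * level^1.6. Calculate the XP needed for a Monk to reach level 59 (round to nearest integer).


XP = 500 * level^1.6
Substitute level = 59:
XP = 500 * 59^1.6
= 500 * 681.33895
= 340669

340669 XP


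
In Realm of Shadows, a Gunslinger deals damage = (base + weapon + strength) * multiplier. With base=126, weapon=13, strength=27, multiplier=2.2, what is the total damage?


Sum base + weapon + str = 126 + 13 + 27 = 166
Multiply by 2.2:
166 * 2.2 = 365.2

365.2 damage


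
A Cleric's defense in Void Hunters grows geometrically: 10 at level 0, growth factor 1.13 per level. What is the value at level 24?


value = base * growth^level
= 10 * 1.13^24
= 10 * 18.788091
= 187.88

187.88 defense


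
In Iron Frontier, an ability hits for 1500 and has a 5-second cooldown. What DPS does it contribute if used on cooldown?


DPS = damage / cooldown
= 1500 / 5
= 300.00

300.00 DPS


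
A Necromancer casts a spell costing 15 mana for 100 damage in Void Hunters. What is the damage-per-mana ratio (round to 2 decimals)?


Efficiency = damage / mana
= 100 / 15
= 6.67

6.67 dmg/mana


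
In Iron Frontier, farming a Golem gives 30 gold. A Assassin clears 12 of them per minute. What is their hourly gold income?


Gold per minute = 30 * 12 = 360
Gold per hour = 360 * 60 = 21600

21600 gold/hour


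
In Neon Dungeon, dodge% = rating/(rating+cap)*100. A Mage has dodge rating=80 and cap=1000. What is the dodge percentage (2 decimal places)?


dodge% = 80 / (80 + 1000) * 100
= 80 / 1080 * 100
= 0.074074 * 100
= 7.41%

7.41%


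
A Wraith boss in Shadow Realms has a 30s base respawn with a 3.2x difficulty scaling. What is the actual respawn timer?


Respawn time = base * multiplier
= 30 * 3.2
= 96.0 seconds

96.0 seconds


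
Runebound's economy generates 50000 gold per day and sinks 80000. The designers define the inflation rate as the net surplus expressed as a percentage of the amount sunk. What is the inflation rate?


Net gold = 50000 - 80000 = -30000
Inflation rate = net / sunk * 100 = -30000 / 80000 * 100
= -0.375 * 100
= -37.50%

-37.50%


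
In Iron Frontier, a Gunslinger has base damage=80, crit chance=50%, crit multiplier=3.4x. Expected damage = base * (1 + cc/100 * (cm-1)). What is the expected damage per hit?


E[dmg] = base * (1 + crit_chance * (crit_mult - 1))
cc as decimal = 50/100 = 0.5
cm - 1 = 3.4 - 1 = 2.4
Bonus factor = 0.5 * 2.4 = 1.2
Total multiplier = 1 + 1.2 = 2.2
Expected damage = 80 * 2.2 = 176.00

176.00 damage


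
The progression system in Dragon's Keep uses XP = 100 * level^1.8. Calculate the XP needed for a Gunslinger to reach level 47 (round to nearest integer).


XP = 100 * level^1.8
Substitute level = 47:
XP = 100 * 47^1.8
= 100 * 1022.7657
= 102277

102277 XP


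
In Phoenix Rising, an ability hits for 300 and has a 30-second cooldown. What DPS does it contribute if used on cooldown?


DPS = damage / cooldown
= 300 / 30
= 10.00

10.00 DPS


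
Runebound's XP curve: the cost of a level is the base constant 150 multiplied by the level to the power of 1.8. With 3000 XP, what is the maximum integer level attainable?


XP = 150 * level^1.8, so level = (XP / 150)^(1/1.8)
= (3000 / 150)^(1/1.8)
= 20.0^0.5556
= 5.282
Floor: level = 5

level 5


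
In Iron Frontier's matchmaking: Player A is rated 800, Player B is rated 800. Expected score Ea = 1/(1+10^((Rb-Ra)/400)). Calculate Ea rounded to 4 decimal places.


Elo expected score: Ea = 1/(1 + 10^((Rb-Ra)/400))
Rb - Ra = 800 - 800 = 0
(Rb-Ra)/400 = 0/400 = 0.0
10^0.0 = 1.0
Ea = 1/(1 + 1.0) = 1/2.0 = 0.5000

0.5000


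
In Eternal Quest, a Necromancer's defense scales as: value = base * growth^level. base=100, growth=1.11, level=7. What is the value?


value = base * growth^level
= 100 * 1.11^7
= 100 * 2.07616
= 207.62

207.62 defense


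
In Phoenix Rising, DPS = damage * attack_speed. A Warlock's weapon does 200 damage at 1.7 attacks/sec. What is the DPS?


DPS = damage * attack_speed
= 200 * 1.7
= 340.0

340.0 DPS


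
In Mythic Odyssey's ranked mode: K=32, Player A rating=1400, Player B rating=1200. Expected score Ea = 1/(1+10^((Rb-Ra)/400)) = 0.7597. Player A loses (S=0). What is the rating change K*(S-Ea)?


Elo update: delta = K * (S - Ea), where S = 0 (loses)
S - Ea = 0 - 0.7597 = -0.7597
Rating change = 32 * -0.7597
= -24.31

-24.31 rating points


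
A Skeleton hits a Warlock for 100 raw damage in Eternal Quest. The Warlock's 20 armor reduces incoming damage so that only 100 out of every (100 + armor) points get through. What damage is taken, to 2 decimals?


actual = 100 * 100 / (100 + 20)
= 100 * 100 / 120
= 10000 / 120
= 83.33

83.33 damage


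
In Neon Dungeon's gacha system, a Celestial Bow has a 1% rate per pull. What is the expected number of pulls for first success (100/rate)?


Expected pulls for a geometric distribution = 1/p = 100 / rate%
= 100 / 1
= 100.0

100.0 pulls


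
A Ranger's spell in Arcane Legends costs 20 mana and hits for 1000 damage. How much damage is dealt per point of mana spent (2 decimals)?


Efficiency = damage / mana
= 1000 / 20
= 50.00

50.00 dmg/mana


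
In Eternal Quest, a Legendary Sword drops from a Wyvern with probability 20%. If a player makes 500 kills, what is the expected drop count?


Expected drops = kills * (drop_rate / 100)
= 500 * (20 / 100)
= 500 * 0.2
= 100.0

100.0 drops


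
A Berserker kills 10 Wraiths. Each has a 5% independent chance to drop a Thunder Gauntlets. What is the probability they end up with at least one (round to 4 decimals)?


P(at least one) = 1 - P(none) = 1 - (1-p)^n
p = 5/100 = 0.05
1 - p = 0.95
(1 - p)^10 = 0.95^10 = 0.598737
P(at least one) = 1 - 0.598737 = 0.4013

0.4013


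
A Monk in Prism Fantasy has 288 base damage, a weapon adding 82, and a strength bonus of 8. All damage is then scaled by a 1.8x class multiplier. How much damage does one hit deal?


Sum base + weapon + str = 288 + 82 + 8 = 378
Multiply by 1.8:
378 * 1.8 = 680.4

680.4 damage


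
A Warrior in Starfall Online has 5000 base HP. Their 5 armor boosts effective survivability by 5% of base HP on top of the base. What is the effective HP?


EHP = 5000 * (1 + 5/100)
= 5000 * (1 + 0.05)
= 5000 * 1.05
= 5250.0

5250.0 EHP


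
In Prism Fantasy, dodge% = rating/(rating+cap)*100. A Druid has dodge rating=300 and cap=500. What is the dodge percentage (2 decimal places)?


dodge% = 300 / (300 + 500) * 100
= 300 / 800 * 100
= 0.375 * 100
= 37.50%

37.50%


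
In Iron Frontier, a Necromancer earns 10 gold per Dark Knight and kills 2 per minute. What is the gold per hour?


Gold per minute = 10 * 2 = 20
Gold per hour = 20 * 60 = 1200

1200 gold/hour


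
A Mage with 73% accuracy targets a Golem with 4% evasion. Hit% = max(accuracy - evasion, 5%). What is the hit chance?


accuracy - evasion = 73 - 4 = 69
Apply floor: max(69, 5) = 69
Hit chance = 69%

69%


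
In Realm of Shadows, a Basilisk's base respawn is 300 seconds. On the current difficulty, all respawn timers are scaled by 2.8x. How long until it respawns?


Respawn time = base * multiplier
= 300 * 2.8
= 840.0 seconds

840.0 seconds


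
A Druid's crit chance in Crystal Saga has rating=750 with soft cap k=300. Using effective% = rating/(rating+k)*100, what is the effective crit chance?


effective% = rating / (rating + k) * 100
= 750 / (750 + 300) * 100
= 750 / 1050 * 100
= 0.714286 * 100
= 71.43%

71.43%


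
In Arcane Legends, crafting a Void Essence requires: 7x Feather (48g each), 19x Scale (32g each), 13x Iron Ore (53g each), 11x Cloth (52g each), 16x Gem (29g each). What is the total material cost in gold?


Cost breakdown:
  Feather: 7 * 48 = 336
  Scale: 19 * 32 = 608
  Iron Ore: 13 * 53 = 689
  Cloth: 11 * 52 = 572
  Gem: 16 * 29 = 464
Total = 336 + 608 + 689 + 572 + 464 = 2669

2669 gold


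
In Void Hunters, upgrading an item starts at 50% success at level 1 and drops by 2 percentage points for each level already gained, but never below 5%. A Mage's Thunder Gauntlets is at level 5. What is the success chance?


raw_rate = 50 - 2 * (5 - 1)
= 50 - 2 * 4
= 50 - 8
= 42
Apply floor: max(42, 5) = 42%

42%


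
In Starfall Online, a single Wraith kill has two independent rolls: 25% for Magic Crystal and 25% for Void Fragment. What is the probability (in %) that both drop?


For independent events, P(both) = P(A) * P(B)
= 25% * 25%
= 625 / 100 %
= 6.25%

6.25%


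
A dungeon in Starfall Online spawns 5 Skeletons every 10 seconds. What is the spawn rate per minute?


Spawns per minute = count * (60 / interval)
= 5 * (60 / 10)
= 5 * 6.0
= 30.0

30.0 per minute


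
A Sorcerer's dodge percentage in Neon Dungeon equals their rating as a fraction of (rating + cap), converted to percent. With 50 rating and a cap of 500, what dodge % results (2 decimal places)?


dodge% = 50 / (50 + 500) * 100
= 50 / 550 * 100
= 0.090909 * 100
= 9.09%

9.09%


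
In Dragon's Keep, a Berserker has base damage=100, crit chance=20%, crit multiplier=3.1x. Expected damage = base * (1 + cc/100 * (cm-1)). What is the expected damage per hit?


E[dmg] = base * (1 + crit_chance * (crit_mult - 1))
cc as decimal = 20/100 = 0.2
cm - 1 = 3.1 - 1 = 2.1
Bonus factor = 0.2 * 2.1 = 0.42
Total multiplier = 1 + 0.42 = 1.42
Expected damage = 100 * 1.42 = 142.00

142.00 damage


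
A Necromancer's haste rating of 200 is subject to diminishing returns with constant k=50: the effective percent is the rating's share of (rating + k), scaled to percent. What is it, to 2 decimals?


effective% = rating / (rating + k) * 100
= 200 / (200 + 50) * 100
= 200 / 250 * 100
= 0.8 * 100
= 80.00%

80.00%


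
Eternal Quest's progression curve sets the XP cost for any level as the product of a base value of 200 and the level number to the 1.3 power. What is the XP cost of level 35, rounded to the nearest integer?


XP = 200 * level^1.3
Substitute level = 35:
XP = 200 * 35^1.3
= 200 * 101.6924
= 20338

20338 XP


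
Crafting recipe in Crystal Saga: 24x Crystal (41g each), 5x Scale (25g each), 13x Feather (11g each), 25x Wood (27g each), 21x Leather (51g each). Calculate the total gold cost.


Cost breakdown:
  Crystal: 24 * 41 = 984
  Scale: 5 * 25 = 125
  Feather: 13 * 11 = 143
  Wood: 25 * 27 = 675
  Leather: 21 * 51 = 1071
Total = 984 + 125 + 143 + 675 + 1071 = 2998

2998 gold


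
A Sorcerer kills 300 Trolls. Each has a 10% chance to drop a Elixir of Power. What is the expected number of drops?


Expected drops = kills * (drop_rate / 100)
= 300 * (10 / 100)
= 300 * 0.1
= 30.0

30.0 drops


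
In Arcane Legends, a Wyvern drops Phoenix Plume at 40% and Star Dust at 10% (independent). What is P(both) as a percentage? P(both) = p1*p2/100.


For independent events, P(both) = P(A) * P(B)
= 40% * 10%
= 400 / 100 %
= 4.0%

4.0%


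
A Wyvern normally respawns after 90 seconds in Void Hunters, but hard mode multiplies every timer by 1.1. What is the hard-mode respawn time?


Respawn time = base * multiplier
= 90 * 1.1
= 99.0 seconds

99.0 seconds


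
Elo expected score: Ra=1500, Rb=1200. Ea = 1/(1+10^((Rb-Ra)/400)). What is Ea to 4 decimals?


Elo expected score: Ea = 1/(1 + 10^((Rb-Ra)/400))
Rb - Ra = 1200 - 1500 = -300
(Rb-Ra)/400 = -300/400 = -0.75
10^-0.75 = 0.177828
Ea = 1/(1 + 0.177828) = 1/1.177828 = 0.8490

0.8490


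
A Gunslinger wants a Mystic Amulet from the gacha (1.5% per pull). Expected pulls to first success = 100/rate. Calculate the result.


Expected pulls for a geometric distribution = 1/p = 100 / rate%
= 100 / 1.5
= 66.67

66.67 pulls


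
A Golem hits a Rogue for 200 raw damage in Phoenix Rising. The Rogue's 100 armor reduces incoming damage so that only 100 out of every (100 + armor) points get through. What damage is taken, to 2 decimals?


actual = 200 * 100 / (100 + 100)
= 200 * 100 / 200
= 20000 / 200
= 100.00

100.00 damage


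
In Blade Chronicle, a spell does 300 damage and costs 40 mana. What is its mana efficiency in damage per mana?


Efficiency = damage / mana
= 300 / 40
= 7.50

7.50 dmg/mana


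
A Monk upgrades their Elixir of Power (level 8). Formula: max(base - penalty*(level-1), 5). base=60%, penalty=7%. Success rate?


raw_rate = 60 - 7 * (8 - 1)
= 60 - 7 * 7
= 60 - 49
= 11
Apply floor: max(11, 5) = 11%

11%


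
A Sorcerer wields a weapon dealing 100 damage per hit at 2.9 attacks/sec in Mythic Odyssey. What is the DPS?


DPS = damage * attack_speed
= 100 * 2.9
= 290.0

290.0 DPS


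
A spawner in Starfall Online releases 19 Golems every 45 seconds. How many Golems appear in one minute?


Spawns per minute = count * (60 / interval)
= 19 * (60 / 45)
= 19 * 1.3333
= 25.33

25.33 per minute


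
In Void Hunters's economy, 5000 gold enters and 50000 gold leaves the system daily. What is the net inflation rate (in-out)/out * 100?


Net gold = 5000 - 50000 = -45000
Inflation rate = net / sunk * 100 = -45000 / 50000 * 100
= -0.9 * 100
= -90.00%

-90.00%


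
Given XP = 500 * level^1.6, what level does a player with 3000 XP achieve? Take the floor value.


XP = 500 * level^1.6, so level = (XP / 500)^(1/1.6)
= (3000 / 500)^(1/1.6)
= 6.0^0.625
= 3.0644
Floor: level = 3

level 3


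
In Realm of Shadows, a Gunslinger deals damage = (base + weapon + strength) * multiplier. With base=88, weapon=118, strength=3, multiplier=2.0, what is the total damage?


Sum base + weapon + str = 88 + 118 + 3 = 209
Multiply by 2.0:
209 * 2.0 = 418.0

418.0 damage


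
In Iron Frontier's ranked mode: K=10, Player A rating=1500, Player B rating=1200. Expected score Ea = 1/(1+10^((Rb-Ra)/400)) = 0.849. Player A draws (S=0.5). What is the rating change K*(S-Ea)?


Elo update: delta = K * (S - Ea), where S = 0.5 (draws)
S - Ea = 0.5 - 0.849 = -0.349
Rating change = 10 * -0.349
= -3.49

-3.49 rating points


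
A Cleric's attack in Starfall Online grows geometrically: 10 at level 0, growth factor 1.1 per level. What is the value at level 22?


value = base * growth^level
= 10 * 1.1^22
= 10 * 8.140275
= 81.40

81.40 attack


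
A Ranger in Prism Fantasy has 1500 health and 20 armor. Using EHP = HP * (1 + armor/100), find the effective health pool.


EHP = 1500 * (1 + 20/100)
= 1500 * (1 + 0.2)
= 1500 * 1.2
= 1800.0

1800.0 EHP


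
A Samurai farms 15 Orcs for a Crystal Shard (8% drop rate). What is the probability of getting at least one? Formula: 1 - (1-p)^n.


P(at least one) = 1 - P(none) = 1 - (1-p)^n
p = 8/100 = 0.08
1 - p = 0.92
(1 - p)^15 = 0.92^15 = 0.286297
P(at least one) = 1 - 0.286297 = 0.7137

0.7137


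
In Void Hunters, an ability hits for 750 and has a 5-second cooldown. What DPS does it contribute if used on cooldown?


DPS = damage / cooldown
= 750 / 5
= 150.00

150.00 DPS


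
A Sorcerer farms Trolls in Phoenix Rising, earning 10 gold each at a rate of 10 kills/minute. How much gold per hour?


Gold per minute = 10 * 10 = 100
Gold per hour = 100 * 60 = 6000

6000 gold/hour


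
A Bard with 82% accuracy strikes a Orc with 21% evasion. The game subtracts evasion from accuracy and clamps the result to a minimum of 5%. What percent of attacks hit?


accuracy - evasion = 82 - 21 = 61
Apply floor: max(61, 5) = 61
Hit chance = 61%

61%


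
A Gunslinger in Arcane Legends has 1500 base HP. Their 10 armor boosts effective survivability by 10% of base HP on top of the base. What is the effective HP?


EHP = 1500 * (1 + 10/100)
= 1500 * (1 + 0.1)
= 1500 * 1.1
= 1650.0

1650.0 EHP


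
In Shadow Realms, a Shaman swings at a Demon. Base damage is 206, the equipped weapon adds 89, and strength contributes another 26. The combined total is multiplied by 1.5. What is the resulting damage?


Sum base + weapon + str = 206 + 89 + 26 = 321
Multiply by 1.5:
321 * 1.5 = 481.5

481.5 damage


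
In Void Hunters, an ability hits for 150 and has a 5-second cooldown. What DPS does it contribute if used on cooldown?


DPS = damage / cooldown
= 150 / 5
= 30.00

30.00 DPS


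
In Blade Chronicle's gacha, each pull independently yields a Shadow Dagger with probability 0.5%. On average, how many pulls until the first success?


Expected pulls for a geometric distribution = 1/p = 100 / rate%
= 100 / 0.5
= 200.0

200.0 pulls


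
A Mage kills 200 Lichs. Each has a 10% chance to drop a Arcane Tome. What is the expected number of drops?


Expected drops = kills * (drop_rate / 100)
= 200 * (10 / 100)
= 200 * 0.1
= 20.0

20.0 drops


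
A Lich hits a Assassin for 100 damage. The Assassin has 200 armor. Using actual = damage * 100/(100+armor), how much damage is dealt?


actual = 100 * 100 / (100 + 200)
= 100 * 100 / 300
= 10000 / 300
= 33.33

33.33 damage


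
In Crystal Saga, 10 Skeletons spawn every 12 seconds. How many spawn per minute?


Spawns per minute = count * (60 / interval)
= 10 * (60 / 12)
= 10 * 5.0
= 50.0

50.0 per minute


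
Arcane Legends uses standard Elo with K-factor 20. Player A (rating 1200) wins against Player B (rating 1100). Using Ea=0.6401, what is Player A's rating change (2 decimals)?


Elo update: delta = K * (S - Ea), where S = 1 (wins)
S - Ea = 1 - 0.6401 = 0.3599
Rating change = 20 * 0.3599
= 7.20

7.20 rating points


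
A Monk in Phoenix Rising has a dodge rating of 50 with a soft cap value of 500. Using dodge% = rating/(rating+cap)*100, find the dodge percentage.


dodge% = 50 / (50 + 500) * 100
= 50 / 550 * 100
= 0.090909 * 100
= 9.09%

9.09%


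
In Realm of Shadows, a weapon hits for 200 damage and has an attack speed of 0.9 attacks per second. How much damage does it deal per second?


DPS = damage * attack_speed
= 200 * 0.9
= 180.0

180.0 DPS


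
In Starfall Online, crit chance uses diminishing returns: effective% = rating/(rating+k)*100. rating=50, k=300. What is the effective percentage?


effective% = rating / (rating + k) * 100
= 50 / (50 + 300) * 100
= 50 / 350 * 100
= 0.142857 * 100
= 14.29%

14.29%


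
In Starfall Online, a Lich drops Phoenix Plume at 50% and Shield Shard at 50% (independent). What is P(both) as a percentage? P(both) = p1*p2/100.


For independent events, P(both) = P(A) * P(B)
= 50% * 50%
= 2500 / 100 %
= 25.0%

25.0%


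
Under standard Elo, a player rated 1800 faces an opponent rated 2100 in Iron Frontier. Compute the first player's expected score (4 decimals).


Elo expected score: Ea = 1/(1 + 10^((Rb-Ra)/400))
Rb - Ra = 2100 - 1800 = 300
(Rb-Ra)/400 = 300/400 = 0.75
10^0.75 = 5.623413
Ea = 1/(1 + 5.623413) = 1/6.623413 = 0.1510

0.1510


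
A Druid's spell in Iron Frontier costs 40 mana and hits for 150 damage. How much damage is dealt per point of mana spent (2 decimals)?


Efficiency = damage / mana
= 150 / 40
= 3.75

3.75 dmg/mana


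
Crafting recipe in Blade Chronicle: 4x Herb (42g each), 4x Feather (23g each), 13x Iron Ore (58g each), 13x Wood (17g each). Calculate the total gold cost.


Cost breakdown:
  Herb: 4 * 42 = 168
  Feather: 4 * 23 = 92
  Iron Ore: 13 * 58 = 754
  Wood: 13 * 17 = 221
Total = 168 + 92 + 754 + 221 = 1235

1235 gold


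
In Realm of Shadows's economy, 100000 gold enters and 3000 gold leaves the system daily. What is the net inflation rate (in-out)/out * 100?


Net gold = 100000 - 3000 = 97000
Inflation rate = net / sunk * 100 = 97000 / 3000 * 100
= 32.333333 * 100
= 3233.33%

3233.33%


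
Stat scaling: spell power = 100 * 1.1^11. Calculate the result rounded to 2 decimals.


value = base * growth^level
= 100 * 1.1^11
= 100 * 2.853117
= 285.31

285.31 spell power


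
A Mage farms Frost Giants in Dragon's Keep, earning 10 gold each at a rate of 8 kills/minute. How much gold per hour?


Gold per minute = 10 * 8 = 80
Gold per hour = 80 * 60 = 4800

4800 gold/hour


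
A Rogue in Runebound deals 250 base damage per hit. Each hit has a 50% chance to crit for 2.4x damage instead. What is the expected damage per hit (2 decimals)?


E[dmg] = base * (1 + crit_chance * (crit_mult - 1))
cc as decimal = 50/100 = 0.5
cm - 1 = 2.4 - 1 = 1.4
Bonus factor = 0.5 * 1.4 = 0.7
Total multiplier = 1 + 0.7 = 1.7
Expected damage = 250 * 1.7 = 425.00

425.00 damage


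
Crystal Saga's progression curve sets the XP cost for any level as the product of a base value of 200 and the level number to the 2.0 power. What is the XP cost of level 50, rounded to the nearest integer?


XP = 200 * level^2.0
Substitute level = 50:
XP = 200 * 50^2.0
= 200 * 2500.0
= 500000

500000 XP


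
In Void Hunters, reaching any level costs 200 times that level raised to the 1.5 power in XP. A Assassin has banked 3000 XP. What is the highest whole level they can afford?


XP = 200 * level^1.5, so level = (XP / 200)^(1/1.5)
= (3000 / 200)^(1/1.5)
= 15.0^0.6667
= 6.0822
Floor: level = 6

level 6


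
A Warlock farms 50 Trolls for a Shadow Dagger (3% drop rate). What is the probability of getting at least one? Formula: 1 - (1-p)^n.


P(at least one) = 1 - P(none) = 1 - (1-p)^n
p = 3/100 = 0.03
1 - p = 0.97
(1 - p)^50 = 0.97^50 = 0.218065
P(at least one) = 1 - 0.218065 = 0.7819

0.7819


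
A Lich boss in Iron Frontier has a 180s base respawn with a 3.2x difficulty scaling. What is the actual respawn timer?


Respawn time = base * multiplier
= 180 * 3.2
= 576.0 seconds

576.0 seconds


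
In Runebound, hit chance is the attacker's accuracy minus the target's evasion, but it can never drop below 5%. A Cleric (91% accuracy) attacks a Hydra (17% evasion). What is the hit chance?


accuracy - evasion = 91 - 17 = 74
Apply floor: max(74, 5) = 74
Hit chance = 74%

74%


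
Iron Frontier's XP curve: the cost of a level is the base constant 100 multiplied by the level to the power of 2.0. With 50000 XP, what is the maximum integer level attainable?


XP = 100 * level^2.0, so level = (XP / 100)^(1/2.0)
= (50000 / 100)^(1/2.0)
= 500.0^0.5
= 22.3607
Floor: level = 22

level 22


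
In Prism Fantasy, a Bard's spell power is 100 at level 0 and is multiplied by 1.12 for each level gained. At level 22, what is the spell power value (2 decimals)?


value = base * growth^level
= 100 * 1.12^22
= 100 * 12.10031
= 1210.03

1210.03 spell power


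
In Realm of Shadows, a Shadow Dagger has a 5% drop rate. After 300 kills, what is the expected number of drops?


Expected drops = kills * (drop_rate / 100)
= 300 * (5 / 100)
= 300 * 0.05
= 15.0

15.0 drops


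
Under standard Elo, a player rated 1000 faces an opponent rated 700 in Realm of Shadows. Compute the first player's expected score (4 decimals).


Elo expected score: Ea = 1/(1 + 10^((Rb-Ra)/400))
Rb - Ra = 700 - 1000 = -300
(Rb-Ra)/400 = -300/400 = -0.75
10^-0.75 = 0.177828
Ea = 1/(1 + 0.177828) = 1/1.177828 = 0.8490

0.8490


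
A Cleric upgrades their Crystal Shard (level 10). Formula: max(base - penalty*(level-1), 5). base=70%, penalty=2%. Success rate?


raw_rate = 70 - 2 * (10 - 1)
= 70 - 2 * 9
= 70 - 18
= 52
Apply floor: max(52, 5) = 52%

52%


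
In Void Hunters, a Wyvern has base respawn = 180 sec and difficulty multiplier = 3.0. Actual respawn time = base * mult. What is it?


Respawn time = base * multiplier
= 180 * 3.0
= 540.0 seconds

540.0 seconds


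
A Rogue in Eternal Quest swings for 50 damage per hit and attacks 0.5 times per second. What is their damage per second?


DPS = damage * attack_speed
= 50 * 0.5
= 25.0

25.0 DPS


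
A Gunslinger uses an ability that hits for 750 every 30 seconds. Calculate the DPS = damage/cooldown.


DPS = damage / cooldown
= 750 / 30
= 25.00

25.00 DPS


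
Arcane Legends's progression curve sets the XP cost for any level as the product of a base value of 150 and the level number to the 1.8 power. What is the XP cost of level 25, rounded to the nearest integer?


XP = 150 * level^1.8
Substitute level = 25:
XP = 150 * 25^1.8
= 150 * 328.316
= 49247

49247 XP


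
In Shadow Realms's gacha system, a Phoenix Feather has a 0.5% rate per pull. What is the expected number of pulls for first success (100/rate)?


Expected pulls for a geometric distribution = 1/p = 100 / rate%
= 100 / 0.5
= 200.0

200.0 pulls


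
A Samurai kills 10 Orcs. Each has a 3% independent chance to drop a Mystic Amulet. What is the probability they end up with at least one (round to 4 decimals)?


P(at least one) = 1 - P(none) = 1 - (1-p)^n
p = 3/100 = 0.03
1 - p = 0.97
(1 - p)^10 = 0.97^10 = 0.737424
P(at least one) = 1 - 0.737424 = 0.2626

0.2626


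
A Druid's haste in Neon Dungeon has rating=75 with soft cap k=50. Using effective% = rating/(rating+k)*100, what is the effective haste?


effective% = rating / (rating + k) * 100
= 75 / (75 + 50) * 100
= 75 / 125 * 100
= 0.6 * 100
= 60.00%

60.00%


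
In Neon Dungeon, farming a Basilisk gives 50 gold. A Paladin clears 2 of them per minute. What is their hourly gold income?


Gold per minute = 50 * 2 = 100
Gold per hour = 100 * 60 = 6000

6000 gold/hour


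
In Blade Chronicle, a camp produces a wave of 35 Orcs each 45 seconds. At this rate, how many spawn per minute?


Spawns per minute = count * (60 / interval)
= 35 * (60 / 45)
= 35 * 1.3333
= 46.67

46.67 per minute


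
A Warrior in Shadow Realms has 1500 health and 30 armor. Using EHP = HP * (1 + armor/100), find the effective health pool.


EHP = 1500 * (1 + 30/100)
= 1500 * (1 + 0.3)
= 1500 * 1.3
= 1950.0

1950.0 EHP


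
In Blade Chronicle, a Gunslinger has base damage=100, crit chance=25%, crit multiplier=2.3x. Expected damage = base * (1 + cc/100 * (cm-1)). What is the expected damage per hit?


E[dmg] = base * (1 + crit_chance * (crit_mult - 1))
cc as decimal = 25/100 = 0.25
cm - 1 = 2.3 - 1 = 1.3
Bonus factor = 0.25 * 1.3 = 0.325
Total multiplier = 1 + 0.325 = 1.325
Expected damage = 100 * 1.325 = 132.50

132.50 damage


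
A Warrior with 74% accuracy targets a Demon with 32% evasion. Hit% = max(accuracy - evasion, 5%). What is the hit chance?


accuracy - evasion = 74 - 32 = 42
Apply floor: max(42, 5) = 42
Hit chance = 42%

42%


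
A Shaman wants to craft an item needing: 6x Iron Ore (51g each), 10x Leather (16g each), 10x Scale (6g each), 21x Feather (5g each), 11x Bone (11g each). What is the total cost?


Cost breakdown:
  Iron Ore: 6 * 51 = 306
  Leather: 10 * 16 = 160
  Scale: 10 * 6 = 60
  Feather: 21 * 5 = 105
  Bone: 11 * 11 = 121
Total = 306 + 160 + 60 + 105 + 121 = 752

752 gold


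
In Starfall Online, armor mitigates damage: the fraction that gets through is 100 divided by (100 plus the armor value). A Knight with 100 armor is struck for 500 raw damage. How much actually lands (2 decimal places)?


actual = 500 * 100 / (100 + 100)
= 500 * 100 / 200
= 50000 / 200
= 250.00

250.00 damage


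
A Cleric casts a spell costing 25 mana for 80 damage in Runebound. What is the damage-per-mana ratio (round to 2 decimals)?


Efficiency = damage / mana
= 80 / 25
= 3.20

3.20 dmg/mana


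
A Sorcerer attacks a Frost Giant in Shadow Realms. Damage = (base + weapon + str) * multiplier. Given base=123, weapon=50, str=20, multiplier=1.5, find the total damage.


Sum base + weapon + str = 123 + 50 + 20 = 193
Multiply by 1.5:
193 * 1.5 = 289.5

289.5 damage


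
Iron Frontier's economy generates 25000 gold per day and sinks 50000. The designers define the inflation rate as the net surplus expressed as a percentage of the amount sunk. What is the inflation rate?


Net gold = 25000 - 50000 = -25000
Inflation rate = net / sunk * 100 = -25000 / 50000 * 100
= -0.5 * 100
= -50.00%

-50.00%


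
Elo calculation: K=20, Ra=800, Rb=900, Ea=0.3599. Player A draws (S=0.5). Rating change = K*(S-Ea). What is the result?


Elo update: delta = K * (S - Ea), where S = 0.5 (draws)
S - Ea = 0.5 - 0.3599 = 0.1401
Rating change = 20 * 0.1401
= 2.80

2.80 rating points


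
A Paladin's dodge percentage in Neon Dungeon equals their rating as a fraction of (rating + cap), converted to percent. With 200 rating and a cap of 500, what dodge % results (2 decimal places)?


dodge% = 200 / (200 + 500) * 100
= 200 / 700 * 100
= 0.285714 * 100
= 28.57%

28.57%


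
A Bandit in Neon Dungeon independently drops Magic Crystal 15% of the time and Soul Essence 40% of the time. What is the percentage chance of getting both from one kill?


For independent events, P(both) = P(A) * P(B)
= 15% * 40%
= 600 / 100 %
= 6.0%

6.0%


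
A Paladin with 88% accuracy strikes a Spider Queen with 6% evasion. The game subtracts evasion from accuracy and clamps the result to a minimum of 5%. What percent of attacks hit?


accuracy - evasion = 88 - 6 = 82
Apply floor: max(82, 5) = 82
Hit chance = 82%

82%


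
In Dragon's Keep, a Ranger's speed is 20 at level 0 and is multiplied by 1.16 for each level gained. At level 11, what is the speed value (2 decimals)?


value = base * growth^level
= 20 * 1.16^11
= 20 * 5.117265
= 102.35

102.35 speed


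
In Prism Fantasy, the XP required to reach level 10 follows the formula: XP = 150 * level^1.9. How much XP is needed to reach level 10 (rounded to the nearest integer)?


XP = 150 * level^1.9
Substitute level = 10:
XP = 150 * 10^1.9
= 150 * 79.4328
= 11915

11915 XP


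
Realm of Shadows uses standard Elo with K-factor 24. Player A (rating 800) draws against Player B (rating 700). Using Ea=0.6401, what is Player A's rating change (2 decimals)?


Elo update: delta = K * (S - Ea), where S = 0.5 (draws)
S - Ea = 0.5 - 0.6401 = -0.1401
Rating change = 24 * -0.1401
= -3.36

-3.36 rating points


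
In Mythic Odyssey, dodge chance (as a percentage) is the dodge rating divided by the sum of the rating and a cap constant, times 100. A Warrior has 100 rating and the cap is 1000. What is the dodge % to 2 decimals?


dodge% = 100 / (100 + 1000) * 100
= 100 / 1100 * 100
= 0.090909 * 100
= 9.09%

9.09%


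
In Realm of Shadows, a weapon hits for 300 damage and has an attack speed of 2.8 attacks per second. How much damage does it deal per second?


DPS = damage * attack_speed
= 300 * 2.8
= 840.0

840.0 DPS


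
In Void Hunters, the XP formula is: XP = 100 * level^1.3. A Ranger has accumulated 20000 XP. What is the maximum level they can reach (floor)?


XP = 100 * level^1.3, so level = (XP / 100)^(1/1.3)
= (20000 / 100)^(1/1.3)
= 200.0^0.7692
= 58.8875
Floor: level = 58

level 58


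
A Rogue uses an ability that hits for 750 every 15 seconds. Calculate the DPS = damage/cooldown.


DPS = damage / cooldown
= 750 / 15
= 50.00

50.00 DPS


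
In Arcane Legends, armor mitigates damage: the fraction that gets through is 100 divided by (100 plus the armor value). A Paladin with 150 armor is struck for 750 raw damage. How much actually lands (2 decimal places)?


actual = 750 * 100 / (100 + 150)
= 750 * 100 / 250
= 75000 / 250
= 300.00

300.00 damage


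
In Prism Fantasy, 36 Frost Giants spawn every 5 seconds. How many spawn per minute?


Spawns per minute = count * (60 / interval)
= 36 * (60 / 5)
= 36 * 12.0
= 432.0

432.0 per minute


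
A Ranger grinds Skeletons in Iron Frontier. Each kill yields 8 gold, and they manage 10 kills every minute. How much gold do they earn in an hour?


Gold per minute = 8 * 10 = 80
Gold per hour = 80 * 60 = 4800

4800 gold/hour


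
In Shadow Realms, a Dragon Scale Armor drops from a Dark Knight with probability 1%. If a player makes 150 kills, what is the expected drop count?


Expected drops = kills * (drop_rate / 100)
= 150 * (1 / 100)
= 150 * 0.01
= 1.5

1.5 drops


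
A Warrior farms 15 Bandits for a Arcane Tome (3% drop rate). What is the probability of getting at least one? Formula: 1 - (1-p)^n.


P(at least one) = 1 - P(none) = 1 - (1-p)^n
p = 3/100 = 0.03
1 - p = 0.97
(1 - p)^15 = 0.97^15 = 0.633251
P(at least one) = 1 - 0.633251 = 0.3667

0.3667


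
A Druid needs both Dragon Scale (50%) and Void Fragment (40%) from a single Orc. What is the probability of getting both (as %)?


For independent events, P(both) = P(A) * P(B)
= 50% * 40%
= 2000 / 100 %
= 20.0%

20.0%


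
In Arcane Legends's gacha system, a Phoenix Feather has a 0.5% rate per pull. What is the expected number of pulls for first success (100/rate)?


Expected pulls for a geometric distribution = 1/p = 100 / rate%
= 100 / 0.5
= 200.0

200.0 pulls


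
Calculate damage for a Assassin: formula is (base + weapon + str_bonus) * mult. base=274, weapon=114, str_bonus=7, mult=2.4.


Sum base + weapon + str = 274 + 114 + 7 = 395
Multiply by 2.4:
395 * 2.4 = 948.0

948.0 damage


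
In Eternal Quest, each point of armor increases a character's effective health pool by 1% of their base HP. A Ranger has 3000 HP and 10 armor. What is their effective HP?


EHP = 3000 * (1 + 10/100)
= 3000 * (1 + 0.1)
= 3000 * 1.1
= 3300.0

3300.0 EHP


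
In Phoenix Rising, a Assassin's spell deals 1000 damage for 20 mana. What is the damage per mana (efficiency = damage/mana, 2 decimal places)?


Efficiency = damage / mana
= 1000 / 20
= 50.00

50.00 dmg/mana


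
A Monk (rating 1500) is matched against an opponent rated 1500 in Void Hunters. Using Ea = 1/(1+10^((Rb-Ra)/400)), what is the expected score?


Elo expected score: Ea = 1/(1 + 10^((Rb-Ra)/400))
Rb - Ra = 1500 - 1500 = 0
(Rb-Ra)/400 = 0/400 = 0.0
10^0.0 = 1.0
Ea = 1/(1 + 1.0) = 1/2.0 = 0.5000

0.5000


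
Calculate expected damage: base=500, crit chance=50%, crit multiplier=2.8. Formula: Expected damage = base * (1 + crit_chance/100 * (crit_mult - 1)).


E[dmg] = base * (1 + crit_chance * (crit_mult - 1))
cc as decimal = 50/100 = 0.5
cm - 1 = 2.8 - 1 = 1.8
Bonus factor = 0.5 * 1.8 = 0.9
Total multiplier = 1 + 0.9 = 1.9
Expected damage = 500 * 1.9 = 950.00

950.00 damage


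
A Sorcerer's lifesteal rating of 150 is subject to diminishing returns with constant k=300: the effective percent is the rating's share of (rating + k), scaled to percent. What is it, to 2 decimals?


effective% = rating / (rating + k) * 100
= 150 / (150 + 300) * 100
= 150 / 450 * 100
= 0.333333 * 100
= 33.33%

33.33%


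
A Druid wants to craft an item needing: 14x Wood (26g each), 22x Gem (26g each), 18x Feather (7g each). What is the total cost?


Cost breakdown:
  Wood: 14 * 26 = 364
  Gem: 22 * 26 = 572
  Feather: 18 * 7 = 126
Total = 364 + 572 + 126 = 1062

1062 gold


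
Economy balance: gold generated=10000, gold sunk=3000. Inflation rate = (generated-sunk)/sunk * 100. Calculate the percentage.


Net gold = 10000 - 3000 = 7000
Inflation rate = net / sunk * 100 = 7000 / 3000 * 100
= 2.333333 * 100
= 233.33%

233.33%


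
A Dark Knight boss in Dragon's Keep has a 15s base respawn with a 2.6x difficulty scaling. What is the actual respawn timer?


Respawn time = base * multiplier
= 15 * 2.6
= 39.0 seconds

39.0 seconds


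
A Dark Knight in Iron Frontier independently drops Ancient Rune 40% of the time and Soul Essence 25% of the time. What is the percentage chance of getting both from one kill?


For independent events, P(both) = P(A) * P(B)
= 40% * 25%
= 1000 / 100 %
= 10.0%

10.0%


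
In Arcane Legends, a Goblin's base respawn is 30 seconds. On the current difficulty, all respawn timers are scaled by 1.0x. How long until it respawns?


Respawn time = base * multiplier
= 30 * 1.0
= 30.0 seconds

30.0 seconds
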